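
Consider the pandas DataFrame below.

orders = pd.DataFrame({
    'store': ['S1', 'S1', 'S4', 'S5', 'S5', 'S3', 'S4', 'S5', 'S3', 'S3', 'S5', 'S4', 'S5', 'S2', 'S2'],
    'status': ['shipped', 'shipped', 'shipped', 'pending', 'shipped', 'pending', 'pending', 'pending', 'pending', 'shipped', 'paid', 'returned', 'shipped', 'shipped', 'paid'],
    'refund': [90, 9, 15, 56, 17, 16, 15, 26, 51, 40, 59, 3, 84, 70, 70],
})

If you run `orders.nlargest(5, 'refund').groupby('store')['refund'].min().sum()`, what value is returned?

219

take 5 rows with largest refund:
   store   status  refund
0     S1  shipped      90
12    S5  shipped      84
13    S2  shipped      70
14    S2     paid      70
10    S5     paid      59
group by store, min of refund:
store
S1    90
S2    70
S5    59
Name: refund, dtype: int64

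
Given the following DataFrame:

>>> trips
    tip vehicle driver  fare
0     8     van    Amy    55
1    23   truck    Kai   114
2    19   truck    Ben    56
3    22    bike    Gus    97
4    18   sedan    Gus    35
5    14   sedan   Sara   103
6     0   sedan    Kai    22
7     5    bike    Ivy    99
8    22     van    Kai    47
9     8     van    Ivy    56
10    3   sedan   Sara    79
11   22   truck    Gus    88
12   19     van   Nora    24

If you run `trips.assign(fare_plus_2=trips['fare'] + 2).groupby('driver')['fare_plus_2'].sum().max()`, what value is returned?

226

add column fare_plus_2 = trips['fare'] + 2:
    tip vehicle driver  fare  fare_plus_2
0     8     van    Amy    55           57
1    23   truck    Kai   114          116
2    19   truck    Ben    56           58
3    22    bike    Gus    97           99
4    18   sedan    Gus    35           37
5    14   sedan   Sara   103          105
6     0   sedan    Kai    22           24
7     5    bike    Ivy    99          101
8    22     van    Kai    47           49
9     8     van    Ivy    56           58
10    3   sedan   Sara    79           81
11   22   truck    Gus    88           90
12   19     van   Nora    24           26
group by driver, sum of fare_plus_2:
driver
Amy      57
Ben      58
Gus     226
Ivy     159
Kai     189
Nora     26
Sara    186
Name: fare_plus_2, dtype: int64
Hence 226.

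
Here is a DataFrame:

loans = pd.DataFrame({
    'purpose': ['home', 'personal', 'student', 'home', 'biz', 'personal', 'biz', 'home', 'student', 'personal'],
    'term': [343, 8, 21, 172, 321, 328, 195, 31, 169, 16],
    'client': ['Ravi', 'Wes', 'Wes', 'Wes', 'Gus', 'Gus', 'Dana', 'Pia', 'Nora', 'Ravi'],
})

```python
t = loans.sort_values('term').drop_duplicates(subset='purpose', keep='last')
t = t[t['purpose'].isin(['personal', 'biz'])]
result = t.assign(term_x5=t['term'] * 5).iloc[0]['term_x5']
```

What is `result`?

sort by term:
    purpose  term client
1  personal     8    Wes
9  personal    16   Ravi
2   student    21    Wes
7      home    31    Pia
8   student   169   Nora
3      home   172    Wes
6       biz   195   Dana
4       biz   321    Gus
5  personal   328    Gus
0      home   343   Ravi
drop duplicate purpose (keep=last):
    purpose  term client
8   student   169   Nora
4       biz   321    Gus
5  personal   328    Gus
0      home   343   Ravi
filter rows where purpose in ['personal', 'biz']:
    purpose  term client
4       biz   321    Gus
5  personal   328    Gus
add column term_x5 = t['term'] * 5:
    purpose  term client  term_x5
4       biz   321    Gus     1605
5  personal   328    Gus     1640
Finally, value at position 0, column 'term_x5' = 1605.

1605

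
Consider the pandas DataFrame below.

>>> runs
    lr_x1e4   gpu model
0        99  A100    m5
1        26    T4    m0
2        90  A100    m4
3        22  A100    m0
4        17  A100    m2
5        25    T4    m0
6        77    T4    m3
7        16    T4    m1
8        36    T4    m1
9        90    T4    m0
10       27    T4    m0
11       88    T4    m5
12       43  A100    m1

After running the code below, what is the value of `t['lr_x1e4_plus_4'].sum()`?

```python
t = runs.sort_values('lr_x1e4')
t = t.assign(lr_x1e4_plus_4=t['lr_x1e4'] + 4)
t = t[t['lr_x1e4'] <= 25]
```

96

sort by lr_x1e4:
    lr_x1e4   gpu model
7        16    T4    m1
4        17  A100    m2
3        22  A100    m0
5        25    T4    m0
1        26    T4    m0
10       27    T4    m0
8        36    T4    m1
12       43  A100    m1
6        77    T4    m3
11       88    T4    m5
2        90  A100    m4
9        90    T4    m0
0        99  A100    m5
add column lr_x1e4_plus_4 = t['lr_x1e4'] + 4:
    lr_x1e4   gpu model  lr_x1e4_plus_4
7        16    T4    m1              20
4        17  A100    m2              21
3        22  A100    m0              26
5        25    T4    m0              29
1        26    T4    m0              30
10       27    T4    m0              31
8        36    T4    m1              40
12       43  A100    m1              47
6        77    T4    m3              81
11       88    T4    m5              92
2        90  A100    m4              94
9        90    T4    m0              94
0        99  A100    m5             103
filter rows where lr_x1e4 <= 25:
   lr_x1e4   gpu model  lr_x1e4_plus_4
7       16    T4    m1              20
4       17  A100    m2              21
3       22  A100    m0              26
5       25    T4    m0              29
Hence 96.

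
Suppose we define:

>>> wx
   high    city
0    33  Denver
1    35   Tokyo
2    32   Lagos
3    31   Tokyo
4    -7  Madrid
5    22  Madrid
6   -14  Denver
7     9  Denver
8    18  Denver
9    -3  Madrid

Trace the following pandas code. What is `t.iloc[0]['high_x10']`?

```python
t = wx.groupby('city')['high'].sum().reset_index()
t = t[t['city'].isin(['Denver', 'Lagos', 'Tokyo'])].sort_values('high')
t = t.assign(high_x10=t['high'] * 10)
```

320

group by city, sum of high:
city
Denver    46
Lagos     32
Madrid    12
Tokyo     66
Name: high, dtype: int64
reset_index():
     city  high
0  Denver    46
1   Lagos    32
2  Madrid    12
3   Tokyo    66
filter rows where city in ['Denver', 'Lagos', 'Tokyo']:
     city  high
0  Denver    46
1   Lagos    32
3   Tokyo    66
sort by high:
     city  high
1   Lagos    32
0  Denver    46
3   Tokyo    66
add column high_x10 = t['high'] * 10:
     city  high  high_x10
1   Lagos    32       320
0  Denver    46       460
3   Tokyo    66       660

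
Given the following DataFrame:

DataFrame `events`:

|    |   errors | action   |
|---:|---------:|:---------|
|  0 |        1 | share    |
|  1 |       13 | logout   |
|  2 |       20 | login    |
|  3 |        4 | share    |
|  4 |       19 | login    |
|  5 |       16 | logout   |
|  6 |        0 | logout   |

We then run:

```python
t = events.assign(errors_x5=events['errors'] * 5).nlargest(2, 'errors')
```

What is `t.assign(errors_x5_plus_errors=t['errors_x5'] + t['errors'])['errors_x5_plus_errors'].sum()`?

234

add column errors_x5 = events['errors'] * 5:
   errors  action  errors_x5
0       1   share          5
1      13  logout         65
2      20   login        100
3       4   share         20
4      19   login         95
5      16  logout         80
6       0  logout          0
take 2 rows with largest errors:
   errors action  errors_x5
2      20  login        100
4      19  login         95
add column errors_x5_plus_errors = t['errors_x5'] + t['errors']:
   errors action  errors_x5  errors_x5_plus_errors
2      20  login        100                    120
4      19  login         95                    114
Hence 234.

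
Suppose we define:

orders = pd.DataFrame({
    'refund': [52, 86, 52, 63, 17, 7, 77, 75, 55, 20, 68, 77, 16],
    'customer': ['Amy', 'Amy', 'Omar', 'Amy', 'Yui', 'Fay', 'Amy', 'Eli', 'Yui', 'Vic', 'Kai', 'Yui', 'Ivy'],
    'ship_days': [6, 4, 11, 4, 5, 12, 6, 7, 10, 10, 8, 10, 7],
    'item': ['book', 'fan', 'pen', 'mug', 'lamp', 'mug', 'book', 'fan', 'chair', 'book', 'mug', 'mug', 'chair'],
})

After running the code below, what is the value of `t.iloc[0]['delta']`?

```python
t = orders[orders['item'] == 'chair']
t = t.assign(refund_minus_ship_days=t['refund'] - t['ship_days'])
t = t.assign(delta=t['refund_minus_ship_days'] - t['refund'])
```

filter rows where item == 'chair':
    refund customer  ship_days   item
8       55      Yui         10  chair
12      16      Ivy          7  chair
add column refund_minus_ship_days = t['refund'] - t['ship_days']:
    refund customer  ship_days   item  refund_minus_ship_days
8       55      Yui         10  chair                      45
12      16      Ivy          7  chair                       9
add column delta = t['refund_minus_ship_days'] - t['refund']:
    refund customer  ship_days   item  refund_minus_ship_days  delta
8       55      Yui         10  chair                      45    -10
12      16      Ivy          7  chair                       9     -7

-10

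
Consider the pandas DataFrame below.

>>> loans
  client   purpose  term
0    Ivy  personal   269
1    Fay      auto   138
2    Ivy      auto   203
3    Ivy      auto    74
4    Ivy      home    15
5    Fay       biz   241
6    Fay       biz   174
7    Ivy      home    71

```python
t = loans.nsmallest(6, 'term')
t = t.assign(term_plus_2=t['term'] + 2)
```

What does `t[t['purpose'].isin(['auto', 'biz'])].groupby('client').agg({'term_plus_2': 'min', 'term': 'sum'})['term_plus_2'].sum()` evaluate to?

take 6 rows with smallest term:
  client purpose  term
4    Ivy    home    15
7    Ivy    home    71
3    Ivy    auto    74
1    Fay    auto   138
6    Fay     biz   174
2    Ivy    auto   203
add column term_plus_2 = t['term'] + 2:
  client purpose  term  term_plus_2
4    Ivy    home    15           17
7    Ivy    home    71           73
3    Ivy    auto    74           76
1    Fay    auto   138          140
6    Fay     biz   174          176
2    Ivy    auto   203          205
filter rows where purpose in ['auto', 'biz']:
  client purpose  term  term_plus_2
3    Ivy    auto    74           76
1    Fay    auto   138          140
6    Fay     biz   174          176
2    Ivy    auto   203          205
group by client: min(term_plus_2), sum(term):
        term_plus_2  term
client                   
Fay             140   312
Ivy              76   277

216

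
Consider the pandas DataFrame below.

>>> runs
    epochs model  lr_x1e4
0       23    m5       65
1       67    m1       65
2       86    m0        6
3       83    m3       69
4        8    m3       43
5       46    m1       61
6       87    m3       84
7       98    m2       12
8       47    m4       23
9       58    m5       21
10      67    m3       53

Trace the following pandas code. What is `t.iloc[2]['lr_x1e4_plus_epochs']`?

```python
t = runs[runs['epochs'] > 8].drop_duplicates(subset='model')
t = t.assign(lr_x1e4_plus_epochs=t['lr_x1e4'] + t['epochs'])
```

92

filter rows where epochs > 8:
    epochs model  lr_x1e4
0       23    m5       65
1       67    m1       65
2       86    m0        6
3       83    m3       69
5       46    m1       61
6       87    m3       84
7       98    m2       12
8       47    m4       23
9       58    m5       21
10      67    m3       53
drop duplicate model (keep=first):
   epochs model  lr_x1e4
0      23    m5       65
1      67    m1       65
2      86    m0        6
3      83    m3       69
7      98    m2       12
8      47    m4       23
add column lr_x1e4_plus_epochs = t['lr_x1e4'] + t['epochs']:
   epochs model  lr_x1e4  lr_x1e4_plus_epochs
0      23    m5       65                   88
1      67    m1       65                  132
2      86    m0        6                   92
3      83    m3       69                  152
7      98    m2       12                  110
8      47    m4       23                   70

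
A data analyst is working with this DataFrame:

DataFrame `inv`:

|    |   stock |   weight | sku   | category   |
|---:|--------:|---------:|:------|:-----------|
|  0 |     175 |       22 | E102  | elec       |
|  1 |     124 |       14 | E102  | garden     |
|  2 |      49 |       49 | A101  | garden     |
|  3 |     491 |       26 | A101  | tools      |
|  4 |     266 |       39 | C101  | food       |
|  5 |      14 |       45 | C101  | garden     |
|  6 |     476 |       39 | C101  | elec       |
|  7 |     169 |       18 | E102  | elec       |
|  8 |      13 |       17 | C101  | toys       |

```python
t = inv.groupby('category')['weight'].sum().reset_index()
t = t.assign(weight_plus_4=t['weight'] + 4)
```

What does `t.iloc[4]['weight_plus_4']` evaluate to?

21

group by category, sum of weight:
category
elec       79
food       39
garden    108
tools      26
toys       17
Name: weight, dtype: int64
reset_index():
  category  weight
0     elec      79
1     food      39
2   garden     108
3    tools      26
4     toys      17
add column weight_plus_4 = t['weight'] + 4:
  category  weight  weight_plus_4
0     elec      79             83
1     food      39             43
2   garden     108            112
3    tools      26             30
4     toys      17             21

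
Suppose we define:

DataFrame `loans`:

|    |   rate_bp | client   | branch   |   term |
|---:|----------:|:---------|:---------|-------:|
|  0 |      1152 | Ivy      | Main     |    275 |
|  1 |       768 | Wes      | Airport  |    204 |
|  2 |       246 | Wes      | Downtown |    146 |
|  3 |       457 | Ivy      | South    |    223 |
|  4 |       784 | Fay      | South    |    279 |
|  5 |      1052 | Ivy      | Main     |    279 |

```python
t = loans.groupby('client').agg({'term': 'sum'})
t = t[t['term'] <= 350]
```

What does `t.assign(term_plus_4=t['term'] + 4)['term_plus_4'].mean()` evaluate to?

group by client, sum of term:
        term
client      
Fay      279
Ivy      777
Wes      350
filter rows where term <= 350:
        term
client      
Fay      279
Wes      350
add column term_plus_4 = t['term'] + 4:
        term  term_plus_4
client                   
Fay      279          283
Wes      350          354

318.5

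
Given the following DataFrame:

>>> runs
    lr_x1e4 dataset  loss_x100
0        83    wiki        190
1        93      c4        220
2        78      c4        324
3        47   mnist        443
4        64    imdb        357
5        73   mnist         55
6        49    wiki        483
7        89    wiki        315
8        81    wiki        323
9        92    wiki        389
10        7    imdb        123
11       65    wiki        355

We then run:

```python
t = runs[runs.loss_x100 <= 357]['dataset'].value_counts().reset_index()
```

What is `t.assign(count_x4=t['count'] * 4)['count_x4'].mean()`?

9.0

filter rows where loss_x100 <= 357:
    lr_x1e4 dataset  loss_x100
0        83    wiki        190
1        93      c4        220
2        78      c4        324
4        64    imdb        357
5        73   mnist         55
7        89    wiki        315
8        81    wiki        323
10        7    imdb        123
11       65    wiki        355
value_counts of dataset:
dataset
wiki     4
c4       2
imdb     2
mnist    1
Name: count, dtype: int64
reset_index():
  dataset  count
0    wiki      4
1      c4      2
2    imdb      2
3   mnist      1
add column count_x4 = t['count'] * 4:
  dataset  count  count_x4
0    wiki      4        16
1      c4      2         8
2    imdb      2         8
3   mnist      1         4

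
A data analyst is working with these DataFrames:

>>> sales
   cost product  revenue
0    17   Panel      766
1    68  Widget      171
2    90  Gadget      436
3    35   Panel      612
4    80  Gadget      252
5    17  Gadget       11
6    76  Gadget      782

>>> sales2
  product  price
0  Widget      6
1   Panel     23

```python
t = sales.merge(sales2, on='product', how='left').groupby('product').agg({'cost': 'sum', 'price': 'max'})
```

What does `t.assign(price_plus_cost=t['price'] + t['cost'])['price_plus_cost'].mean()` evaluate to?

74.5

merge on 'product' (how='left') → 7 rows:
   cost product  revenue  price
0    17   Panel      766   23.0
1    68  Widget      171    6.0
2    90  Gadget      436    NaN
3    35   Panel      612   23.0
4    80  Gadget      252    NaN
5    17  Gadget       11    NaN
6    76  Gadget      782    NaN
group by product: sum(cost), max(price):
         cost  price
product             
Gadget    263    NaN
Panel      52   23.0
Widget     68    6.0
add column price_plus_cost = t['price'] + t['cost']:
         cost  price  price_plus_cost
product                              
Gadget    263    NaN              NaN
Panel      52   23.0             75.0
Widget     68    6.0             74.0
The mean of column 'price_plus_cost' is 74.5.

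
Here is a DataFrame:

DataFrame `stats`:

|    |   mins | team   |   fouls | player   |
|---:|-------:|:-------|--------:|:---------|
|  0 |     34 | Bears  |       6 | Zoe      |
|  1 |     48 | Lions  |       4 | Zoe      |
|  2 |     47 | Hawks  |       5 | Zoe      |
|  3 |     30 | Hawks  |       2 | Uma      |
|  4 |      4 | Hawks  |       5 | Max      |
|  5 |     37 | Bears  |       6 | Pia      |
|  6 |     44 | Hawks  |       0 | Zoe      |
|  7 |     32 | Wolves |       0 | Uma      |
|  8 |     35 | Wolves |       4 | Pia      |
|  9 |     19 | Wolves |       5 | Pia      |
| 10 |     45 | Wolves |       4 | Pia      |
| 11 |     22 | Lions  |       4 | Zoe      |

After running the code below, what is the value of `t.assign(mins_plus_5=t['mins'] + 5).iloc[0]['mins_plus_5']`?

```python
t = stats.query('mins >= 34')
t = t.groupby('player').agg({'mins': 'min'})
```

filter rows where mins >= 34:
    mins    team  fouls player
0     34   Bears      6    Zoe
1     48   Lions      4    Zoe
2     47   Hawks      5    Zoe
5     37   Bears      6    Pia
6     44   Hawks      0    Zoe
8     35  Wolves      4    Pia
10    45  Wolves      4    Pia
group by player, min of mins:
        mins
player      
Pia       35
Zoe       34
add column mins_plus_5 = t['mins'] + 5:
        mins  mins_plus_5
player                   
Pia       35           40
Zoe       34           39
Hence 40.

40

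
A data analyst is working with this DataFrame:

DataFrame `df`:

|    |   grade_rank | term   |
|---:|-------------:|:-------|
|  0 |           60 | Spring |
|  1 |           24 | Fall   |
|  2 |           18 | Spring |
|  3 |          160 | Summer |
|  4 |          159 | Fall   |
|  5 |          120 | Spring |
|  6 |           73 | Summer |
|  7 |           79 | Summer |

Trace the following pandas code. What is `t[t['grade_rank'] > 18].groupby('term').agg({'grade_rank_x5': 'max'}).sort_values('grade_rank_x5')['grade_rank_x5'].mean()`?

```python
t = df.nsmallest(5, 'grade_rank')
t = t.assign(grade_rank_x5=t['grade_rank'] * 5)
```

take 5 rows with smallest grade_rank:
   grade_rank    term
2          18  Spring
1          24    Fall
0          60  Spring
6          73  Summer
7          79  Summer
add column grade_rank_x5 = t['grade_rank'] * 5:
   grade_rank    term  grade_rank_x5
2          18  Spring             90
1          24    Fall            120
0          60  Spring            300
6          73  Summer            365
7          79  Summer            395
filter rows where grade_rank > 18:
   grade_rank    term  grade_rank_x5
1          24    Fall            120
0          60  Spring            300
6          73  Summer            365
7          79  Summer            395
group by term, max of grade_rank_x5:
        grade_rank_x5
term                 
Fall              120
Spring            300
Summer            395
sort by grade_rank_x5:
        grade_rank_x5
term                 
Fall              120
Spring            300
Summer            395
Finally, mean of column 'grade_rank_x5' = 271.666666667.

271.666666667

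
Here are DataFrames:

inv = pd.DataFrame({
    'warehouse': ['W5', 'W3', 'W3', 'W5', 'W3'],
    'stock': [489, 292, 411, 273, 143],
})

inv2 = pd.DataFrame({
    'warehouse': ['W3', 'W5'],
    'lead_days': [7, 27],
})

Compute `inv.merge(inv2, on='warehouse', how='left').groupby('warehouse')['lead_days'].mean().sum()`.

34.0

merge on 'warehouse' (how='left') → 5 rows:
  warehouse  stock  lead_days
0        W5    489         27
1        W3    292          7
2        W3    411          7
3        W5    273         27
4        W3    143          7
group by warehouse, mean of lead_days:
warehouse
W3     7.0
W5    27.0
Name: lead_days, dtype: float64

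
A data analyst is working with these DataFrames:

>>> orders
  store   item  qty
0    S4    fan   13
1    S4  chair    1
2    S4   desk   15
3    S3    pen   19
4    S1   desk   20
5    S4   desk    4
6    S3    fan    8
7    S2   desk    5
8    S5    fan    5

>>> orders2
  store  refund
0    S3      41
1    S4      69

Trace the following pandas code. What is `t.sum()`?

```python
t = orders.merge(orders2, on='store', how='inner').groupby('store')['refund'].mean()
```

110.0

merge on 'store' (how='inner') → 6 rows:
  store   item  qty  refund
0    S4    fan   13      69
1    S4  chair    1      69
2    S4   desk   15      69
3    S3    pen   19      41
4    S4   desk    4      69
5    S3    fan    8      41
group by store, mean of refund:
store
S3    41.0
S4    69.0
Name: refund, dtype: float64
Hence 110.0.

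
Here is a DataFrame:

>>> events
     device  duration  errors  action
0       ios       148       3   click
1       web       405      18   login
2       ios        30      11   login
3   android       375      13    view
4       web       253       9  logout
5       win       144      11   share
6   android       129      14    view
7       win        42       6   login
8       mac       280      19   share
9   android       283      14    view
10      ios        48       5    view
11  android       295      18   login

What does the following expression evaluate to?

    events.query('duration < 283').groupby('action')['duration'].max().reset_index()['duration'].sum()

filter rows where duration < 283:
     device  duration  errors  action
0       ios       148       3   click
2       ios        30      11   login
4       web       253       9  logout
5       win       144      11   share
6   android       129      14    view
7       win        42       6   login
8       mac       280      19   share
10      ios        48       5    view
group by action, max of duration:
action
click     148
login      42
logout    253
share     280
view      129
Name: duration, dtype: int64
reset_index():
   action  duration
0   click       148
1   login        42
2  logout       253
3   share       280
4    view       129
Taking the sum of column 'duration' gives 852.

852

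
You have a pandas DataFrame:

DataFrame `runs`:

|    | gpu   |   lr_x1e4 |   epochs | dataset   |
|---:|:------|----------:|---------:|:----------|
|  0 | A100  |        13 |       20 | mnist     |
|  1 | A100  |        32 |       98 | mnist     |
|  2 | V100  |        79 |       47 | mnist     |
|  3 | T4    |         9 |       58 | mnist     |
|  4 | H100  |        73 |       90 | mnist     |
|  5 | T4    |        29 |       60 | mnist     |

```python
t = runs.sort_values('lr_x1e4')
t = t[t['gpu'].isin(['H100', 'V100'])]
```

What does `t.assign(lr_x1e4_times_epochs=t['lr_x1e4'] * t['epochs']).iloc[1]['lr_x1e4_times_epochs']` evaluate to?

sort by lr_x1e4:
    gpu  lr_x1e4  epochs dataset
3    T4        9      58   mnist
0  A100       13      20   mnist
5    T4       29      60   mnist
1  A100       32      98   mnist
4  H100       73      90   mnist
2  V100       79      47   mnist
filter rows where gpu in ['H100', 'V100']:
    gpu  lr_x1e4  epochs dataset
4  H100       73      90   mnist
2  V100       79      47   mnist
add column lr_x1e4_times_epochs = t['lr_x1e4'] * t['epochs']:
    gpu  lr_x1e4  epochs dataset  lr_x1e4_times_epochs
4  H100       73      90   mnist                  6570
2  V100       79      47   mnist                  3713
Finally, value at position 1, column 'lr_x1e4_times_epochs' = 3713.

3713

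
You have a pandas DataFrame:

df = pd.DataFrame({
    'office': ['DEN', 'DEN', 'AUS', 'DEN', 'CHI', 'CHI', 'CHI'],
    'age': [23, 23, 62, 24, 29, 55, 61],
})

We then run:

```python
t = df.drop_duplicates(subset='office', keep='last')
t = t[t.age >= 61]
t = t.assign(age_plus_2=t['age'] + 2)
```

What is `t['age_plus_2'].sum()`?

drop duplicate office (keep=last):
  office  age
2    AUS   62
3    DEN   24
6    CHI   61
filter rows where age >= 61:
  office  age
2    AUS   62
6    CHI   61
add column age_plus_2 = t['age'] + 2:
  office  age  age_plus_2
2    AUS   62          64
6    CHI   61          63
Hence 127.

127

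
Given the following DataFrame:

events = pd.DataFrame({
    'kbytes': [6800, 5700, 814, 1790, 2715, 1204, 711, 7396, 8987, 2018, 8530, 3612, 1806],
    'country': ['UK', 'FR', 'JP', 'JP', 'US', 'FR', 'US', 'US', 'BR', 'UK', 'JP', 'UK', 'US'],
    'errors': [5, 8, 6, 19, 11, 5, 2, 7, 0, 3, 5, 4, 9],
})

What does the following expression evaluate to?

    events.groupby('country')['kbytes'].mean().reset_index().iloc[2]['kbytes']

3711.33333333

group by country, mean of kbytes:
country
BR    8987.000000
FR    3452.000000
JP    3711.333333
UK    4143.333333
US    3157.000000
Name: kbytes, dtype: float64
reset_index():
  country       kbytes
0      BR  8987.000000
1      FR  3452.000000
2      JP  3711.333333
3      UK  4143.333333
4      US  3157.000000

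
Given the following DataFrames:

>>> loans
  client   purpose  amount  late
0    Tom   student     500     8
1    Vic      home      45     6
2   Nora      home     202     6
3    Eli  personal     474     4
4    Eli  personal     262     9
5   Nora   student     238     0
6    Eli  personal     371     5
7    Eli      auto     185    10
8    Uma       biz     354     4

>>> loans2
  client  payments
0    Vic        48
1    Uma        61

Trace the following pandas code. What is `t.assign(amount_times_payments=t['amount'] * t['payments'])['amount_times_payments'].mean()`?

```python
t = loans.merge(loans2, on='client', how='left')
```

merge on 'client' (how='left') → 9 rows:
  client   purpose  amount  late  payments
0    Tom   student     500     8       NaN
1    Vic      home      45     6      48.0
2   Nora      home     202     6       NaN
3    Eli  personal     474     4       NaN
4    Eli  personal     262     9       NaN
5   Nora   student     238     0       NaN
6    Eli  personal     371     5       NaN
7    Eli      auto     185    10       NaN
8    Uma       biz     354     4      61.0
add column amount_times_payments = t['amount'] * t['payments']:
  client   purpose  amount  late  payments  amount_times_payments
0    Tom   student     500     8       NaN                    NaN
1    Vic      home      45     6      48.0                 2160.0
2   Nora      home     202     6       NaN                    NaN
3    Eli  personal     474     4       NaN                    NaN
4    Eli  personal     262     9       NaN                    NaN
5   Nora   student     238     0       NaN                    NaN
6    Eli  personal     371     5       NaN                    NaN
7    Eli      auto     185    10       NaN                    NaN
8    Uma       biz     354     4      61.0                21594.0
Taking the mean of column 'amount_times_payments' gives 11877.0.

11877.0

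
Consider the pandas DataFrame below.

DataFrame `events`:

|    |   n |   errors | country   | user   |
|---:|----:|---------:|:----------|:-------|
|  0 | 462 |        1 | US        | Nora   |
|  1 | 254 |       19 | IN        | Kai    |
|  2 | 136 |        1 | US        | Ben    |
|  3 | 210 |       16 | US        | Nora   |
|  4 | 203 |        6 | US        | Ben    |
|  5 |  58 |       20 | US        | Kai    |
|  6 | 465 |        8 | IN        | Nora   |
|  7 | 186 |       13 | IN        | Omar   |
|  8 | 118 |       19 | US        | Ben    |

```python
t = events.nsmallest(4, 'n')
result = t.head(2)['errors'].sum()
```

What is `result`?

take 4 rows with smallest n:
     n  errors country  user
5   58      20      US   Kai
8  118      19      US   Ben
2  136       1      US   Ben
7  186      13      IN  Omar
take first 2 rows:
     n  errors country user
5   58      20      US  Kai
8  118      19      US  Ben
Finally, sum of column 'errors' = 39.

39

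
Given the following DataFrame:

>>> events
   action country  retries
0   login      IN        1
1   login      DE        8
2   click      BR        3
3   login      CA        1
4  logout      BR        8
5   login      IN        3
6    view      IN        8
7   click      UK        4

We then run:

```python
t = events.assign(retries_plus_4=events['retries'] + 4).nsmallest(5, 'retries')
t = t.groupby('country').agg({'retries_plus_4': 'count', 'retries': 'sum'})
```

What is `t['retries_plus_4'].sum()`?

5

add column retries_plus_4 = events['retries'] + 4:
   action country  retries  retries_plus_4
0   login      IN        1               5
1   login      DE        8              12
2   click      BR        3               7
3   login      CA        1               5
4  logout      BR        8              12
5   login      IN        3               7
6    view      IN        8              12
7   click      UK        4               8
take 5 rows with smallest retries:
  action country  retries  retries_plus_4
0  login      IN        1               5
3  login      CA        1               5
2  click      BR        3               7
5  login      IN        3               7
7  click      UK        4               8
group by country: count(retries_plus_4), sum(retries):
         retries_plus_4  retries
country                         
BR                    1        3
CA                    1        1
IN                    2        4
UK                    1        4
Taking the sum of column 'retries_plus_4' gives 5.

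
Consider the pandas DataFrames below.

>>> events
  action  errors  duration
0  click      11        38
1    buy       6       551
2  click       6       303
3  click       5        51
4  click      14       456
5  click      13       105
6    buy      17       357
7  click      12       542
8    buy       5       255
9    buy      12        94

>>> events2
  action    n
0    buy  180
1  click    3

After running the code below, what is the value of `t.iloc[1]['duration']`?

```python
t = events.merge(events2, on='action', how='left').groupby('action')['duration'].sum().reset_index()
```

merge on 'action' (how='left') → 10 rows:
  action  errors  duration    n
0  click      11        38    3
1    buy       6       551  180
2  click       6       303    3
3  click       5        51    3
4  click      14       456    3
5  click      13       105    3
6    buy      17       357  180
7  click      12       542    3
8    buy       5       255  180
9    buy      12        94  180
group by action, sum of duration:
action
buy      1257
click    1495
Name: duration, dtype: int64
reset_index():
  action  duration
0    buy      1257
1  click      1495
So iloc[1]['duration'] = 1495.

1495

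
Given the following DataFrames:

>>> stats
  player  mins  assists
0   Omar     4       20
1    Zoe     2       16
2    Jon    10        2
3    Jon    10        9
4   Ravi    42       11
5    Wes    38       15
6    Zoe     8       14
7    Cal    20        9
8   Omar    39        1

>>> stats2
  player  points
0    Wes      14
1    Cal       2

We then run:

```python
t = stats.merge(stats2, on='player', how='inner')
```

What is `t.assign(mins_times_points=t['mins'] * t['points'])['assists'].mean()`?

12.0

merge on 'player' (how='inner') → 2 rows:
  player  mins  assists  points
0    Wes    38       15      14
1    Cal    20        9       2
add column mins_times_points = t['mins'] * t['points']:
  player  mins  assists  points  mins_times_points
0    Wes    38       15      14                532
1    Cal    20        9       2                 40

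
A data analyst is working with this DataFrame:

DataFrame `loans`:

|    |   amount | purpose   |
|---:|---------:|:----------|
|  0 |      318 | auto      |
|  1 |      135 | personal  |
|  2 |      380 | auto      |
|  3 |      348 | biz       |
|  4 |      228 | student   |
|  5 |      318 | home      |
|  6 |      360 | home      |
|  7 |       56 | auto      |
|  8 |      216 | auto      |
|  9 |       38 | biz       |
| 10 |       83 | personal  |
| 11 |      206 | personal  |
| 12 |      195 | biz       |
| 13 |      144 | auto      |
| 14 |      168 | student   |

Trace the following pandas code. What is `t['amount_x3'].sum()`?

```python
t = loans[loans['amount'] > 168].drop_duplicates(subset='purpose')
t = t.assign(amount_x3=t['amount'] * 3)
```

filter rows where amount > 168:
    amount   purpose
0      318      auto
2      380      auto
3      348       biz
4      228   student
5      318      home
6      360      home
8      216      auto
11     206  personal
12     195       biz
drop duplicate purpose (keep=first):
    amount   purpose
0      318      auto
3      348       biz
4      228   student
5      318      home
11     206  personal
add column amount_x3 = t['amount'] * 3:
    amount   purpose  amount_x3
0      318      auto        954
3      348       biz       1044
4      228   student        684
5      318      home        954
11     206  personal        618

4254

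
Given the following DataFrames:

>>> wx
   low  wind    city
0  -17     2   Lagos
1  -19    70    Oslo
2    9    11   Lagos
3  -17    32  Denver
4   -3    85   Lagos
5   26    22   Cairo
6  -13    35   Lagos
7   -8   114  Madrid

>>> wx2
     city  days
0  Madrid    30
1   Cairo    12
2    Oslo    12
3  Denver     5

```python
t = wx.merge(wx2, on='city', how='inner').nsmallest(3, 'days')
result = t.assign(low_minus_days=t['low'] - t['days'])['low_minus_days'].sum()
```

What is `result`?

-39

merge on 'city' (how='inner') → 4 rows:
   low  wind    city  days
0  -19    70    Oslo    12
1  -17    32  Denver     5
2   26    22   Cairo    12
3   -8   114  Madrid    30
take 3 rows with smallest days:
   low  wind    city  days
1  -17    32  Denver     5
0  -19    70    Oslo    12
2   26    22   Cairo    12
add column low_minus_days = t['low'] - t['days']:
   low  wind    city  days  low_minus_days
1  -17    32  Denver     5             -22
0  -19    70    Oslo    12             -31
2   26    22   Cairo    12              14
So sum() = -39.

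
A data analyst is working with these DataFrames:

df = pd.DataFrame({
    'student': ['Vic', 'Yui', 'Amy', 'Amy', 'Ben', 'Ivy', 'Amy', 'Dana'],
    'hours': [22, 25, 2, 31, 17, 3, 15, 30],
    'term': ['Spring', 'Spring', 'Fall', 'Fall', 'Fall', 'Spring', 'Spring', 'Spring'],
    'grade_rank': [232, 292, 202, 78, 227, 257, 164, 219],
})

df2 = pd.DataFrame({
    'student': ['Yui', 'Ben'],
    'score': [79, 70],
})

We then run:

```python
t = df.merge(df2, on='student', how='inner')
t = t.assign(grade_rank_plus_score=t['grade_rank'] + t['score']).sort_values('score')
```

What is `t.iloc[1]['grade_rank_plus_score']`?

371

merge on 'student' (how='inner') → 2 rows:
  student  hours    term  grade_rank  score
0     Yui     25  Spring         292     79
1     Ben     17    Fall         227     70
add column grade_rank_plus_score = t['grade_rank'] + t['score']:
  student  hours    term  grade_rank  score  grade_rank_plus_score
0     Yui     25  Spring         292     79                    371
1     Ben     17    Fall         227     70                    297
sort by score:
  student  hours    term  grade_rank  score  grade_rank_plus_score
1     Ben     17    Fall         227     70                    297
0     Yui     25  Spring         292     79                    371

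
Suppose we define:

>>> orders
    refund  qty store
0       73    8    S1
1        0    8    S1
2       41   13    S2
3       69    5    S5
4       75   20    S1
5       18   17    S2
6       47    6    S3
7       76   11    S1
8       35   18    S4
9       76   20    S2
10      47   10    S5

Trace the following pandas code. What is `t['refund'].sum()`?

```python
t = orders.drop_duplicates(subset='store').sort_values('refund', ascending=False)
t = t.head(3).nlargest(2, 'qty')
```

120

drop duplicate store (keep=first):
   refund  qty store
0      73    8    S1
2      41   13    S2
3      69    5    S5
6      47    6    S3
8      35   18    S4
sort by refund descending:
   refund  qty store
0      73    8    S1
3      69    5    S5
6      47    6    S3
2      41   13    S2
8      35   18    S4
take first 3 rows:
   refund  qty store
0      73    8    S1
3      69    5    S5
6      47    6    S3
take 2 rows with largest qty:
   refund  qty store
0      73    8    S1
6      47    6    S3
Hence 120.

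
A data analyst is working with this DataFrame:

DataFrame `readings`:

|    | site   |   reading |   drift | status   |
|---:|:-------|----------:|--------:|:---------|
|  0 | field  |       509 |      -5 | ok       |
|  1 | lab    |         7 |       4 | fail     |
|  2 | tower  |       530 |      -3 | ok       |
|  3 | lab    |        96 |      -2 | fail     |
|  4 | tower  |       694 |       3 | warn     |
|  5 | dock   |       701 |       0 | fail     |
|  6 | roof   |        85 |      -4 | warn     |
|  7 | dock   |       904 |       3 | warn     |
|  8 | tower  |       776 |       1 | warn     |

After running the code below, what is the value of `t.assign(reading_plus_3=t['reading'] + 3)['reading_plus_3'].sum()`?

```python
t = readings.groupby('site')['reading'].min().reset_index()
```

1847

group by site, min of reading:
site
dock     701
field    509
lab        7
roof      85
tower    530
Name: reading, dtype: int64
reset_index():
    site  reading
0   dock      701
1  field      509
2    lab        7
3   roof       85
4  tower      530
add column reading_plus_3 = t['reading'] + 3:
    site  reading  reading_plus_3
0   dock      701             704
1  field      509             512
2    lab        7              10
3   roof       85              88
4  tower      530             533
sum of column 'reading_plus_3' → 1847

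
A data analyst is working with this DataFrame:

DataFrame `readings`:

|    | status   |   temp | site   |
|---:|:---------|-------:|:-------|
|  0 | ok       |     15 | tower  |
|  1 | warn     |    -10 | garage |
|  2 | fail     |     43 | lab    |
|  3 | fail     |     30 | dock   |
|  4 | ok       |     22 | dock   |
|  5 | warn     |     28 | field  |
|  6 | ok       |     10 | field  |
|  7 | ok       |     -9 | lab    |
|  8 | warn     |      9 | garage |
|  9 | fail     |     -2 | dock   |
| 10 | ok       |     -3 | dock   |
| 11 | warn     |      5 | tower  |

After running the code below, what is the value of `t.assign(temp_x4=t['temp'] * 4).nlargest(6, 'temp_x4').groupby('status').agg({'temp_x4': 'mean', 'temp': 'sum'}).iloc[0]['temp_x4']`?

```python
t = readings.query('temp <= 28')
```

62.6666666667

filter rows where temp <= 28:
   status  temp    site
0      ok    15   tower
1    warn   -10  garage
4      ok    22    dock
5    warn    28   field
6      ok    10   field
7      ok    -9     lab
8    warn     9  garage
9    fail    -2    dock
10     ok    -3    dock
11   warn     5   tower
add column temp_x4 = t['temp'] * 4:
   status  temp    site  temp_x4
0      ok    15   tower       60
1    warn   -10  garage      -40
4      ok    22    dock       88
5    warn    28   field      112
6      ok    10   field       40
7      ok    -9     lab      -36
8    warn     9  garage       36
9    fail    -2    dock       -8
10     ok    -3    dock      -12
11   warn     5   tower       20
take 6 rows with largest temp_x4:
   status  temp    site  temp_x4
5    warn    28   field      112
4      ok    22    dock       88
0      ok    15   tower       60
6      ok    10   field       40
8    warn     9  garage       36
11   warn     5   tower       20
group by status: mean(temp_x4), sum(temp):
          temp_x4  temp
status                 
ok      62.666667    47
warn    56.000000    42
Then the value at position 0, column 'temp_x4': 62.6666666667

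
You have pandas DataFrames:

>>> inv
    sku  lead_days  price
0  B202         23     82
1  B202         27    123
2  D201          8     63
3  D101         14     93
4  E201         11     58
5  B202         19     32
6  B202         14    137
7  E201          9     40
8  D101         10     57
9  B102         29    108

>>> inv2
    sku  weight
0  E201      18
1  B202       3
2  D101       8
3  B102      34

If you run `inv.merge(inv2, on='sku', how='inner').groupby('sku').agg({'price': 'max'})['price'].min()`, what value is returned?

58

merge on 'sku' (how='inner') → 9 rows:
    sku  lead_days  price  weight
0  B202         23     82       3
1  B202         27    123       3
2  D101         14     93       8
3  E201         11     58      18
4  B202         19     32       3
5  B202         14    137       3
6  E201          9     40      18
7  D101         10     57       8
8  B102         29    108      34
group by sku, max of price:
      price
sku        
B102    108
B202    137
D101     93
E201     58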